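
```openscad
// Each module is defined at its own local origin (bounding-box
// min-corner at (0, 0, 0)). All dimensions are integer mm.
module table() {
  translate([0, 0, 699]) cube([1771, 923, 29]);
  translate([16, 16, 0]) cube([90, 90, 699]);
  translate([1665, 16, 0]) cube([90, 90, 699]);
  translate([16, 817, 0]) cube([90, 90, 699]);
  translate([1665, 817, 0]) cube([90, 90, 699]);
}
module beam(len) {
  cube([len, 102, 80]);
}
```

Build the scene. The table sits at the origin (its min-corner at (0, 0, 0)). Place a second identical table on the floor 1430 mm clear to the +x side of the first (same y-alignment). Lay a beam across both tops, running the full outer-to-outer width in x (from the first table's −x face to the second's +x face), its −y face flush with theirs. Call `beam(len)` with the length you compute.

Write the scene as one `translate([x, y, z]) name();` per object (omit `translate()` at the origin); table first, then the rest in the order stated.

table();
translate([3201, 0, 0]) table();
translate([0, 0, 728]) beam(4972);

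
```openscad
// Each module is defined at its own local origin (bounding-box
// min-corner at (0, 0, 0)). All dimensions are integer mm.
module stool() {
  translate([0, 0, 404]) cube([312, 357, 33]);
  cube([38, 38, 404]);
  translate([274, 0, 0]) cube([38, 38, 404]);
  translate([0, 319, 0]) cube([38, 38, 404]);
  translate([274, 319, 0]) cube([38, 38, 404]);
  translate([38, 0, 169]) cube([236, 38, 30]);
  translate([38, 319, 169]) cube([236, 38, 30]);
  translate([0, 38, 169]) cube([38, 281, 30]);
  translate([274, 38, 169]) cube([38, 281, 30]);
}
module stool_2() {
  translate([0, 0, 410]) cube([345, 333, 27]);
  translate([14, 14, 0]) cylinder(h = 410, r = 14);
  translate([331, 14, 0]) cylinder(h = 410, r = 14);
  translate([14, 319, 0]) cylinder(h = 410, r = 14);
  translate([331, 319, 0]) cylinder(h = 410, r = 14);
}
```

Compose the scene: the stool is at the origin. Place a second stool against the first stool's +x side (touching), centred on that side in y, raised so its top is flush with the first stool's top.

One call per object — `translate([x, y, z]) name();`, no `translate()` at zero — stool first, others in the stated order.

stool();
translate([312, 12, 0]) stool_2();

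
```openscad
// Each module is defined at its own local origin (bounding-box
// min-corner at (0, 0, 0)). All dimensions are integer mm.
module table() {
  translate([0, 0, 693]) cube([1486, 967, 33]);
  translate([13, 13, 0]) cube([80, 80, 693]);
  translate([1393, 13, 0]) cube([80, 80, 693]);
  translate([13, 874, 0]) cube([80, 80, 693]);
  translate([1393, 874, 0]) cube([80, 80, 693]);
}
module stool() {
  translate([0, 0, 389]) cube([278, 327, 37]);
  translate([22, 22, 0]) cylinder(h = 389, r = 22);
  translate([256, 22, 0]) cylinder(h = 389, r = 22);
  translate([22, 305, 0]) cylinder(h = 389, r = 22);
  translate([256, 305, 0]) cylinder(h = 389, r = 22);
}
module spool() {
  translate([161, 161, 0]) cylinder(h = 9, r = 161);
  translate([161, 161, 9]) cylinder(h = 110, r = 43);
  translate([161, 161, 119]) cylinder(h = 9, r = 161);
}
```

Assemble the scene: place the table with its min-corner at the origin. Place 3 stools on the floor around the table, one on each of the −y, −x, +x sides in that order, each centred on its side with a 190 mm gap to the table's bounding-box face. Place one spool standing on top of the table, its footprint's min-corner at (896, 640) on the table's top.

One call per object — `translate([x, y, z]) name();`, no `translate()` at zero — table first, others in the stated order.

table();
translate([604, -517, 0]) stool();
translate([-468, 320, 0]) stool();
translate([1676, 320, 0]) stool();
translate([896, 640, 726]) spool();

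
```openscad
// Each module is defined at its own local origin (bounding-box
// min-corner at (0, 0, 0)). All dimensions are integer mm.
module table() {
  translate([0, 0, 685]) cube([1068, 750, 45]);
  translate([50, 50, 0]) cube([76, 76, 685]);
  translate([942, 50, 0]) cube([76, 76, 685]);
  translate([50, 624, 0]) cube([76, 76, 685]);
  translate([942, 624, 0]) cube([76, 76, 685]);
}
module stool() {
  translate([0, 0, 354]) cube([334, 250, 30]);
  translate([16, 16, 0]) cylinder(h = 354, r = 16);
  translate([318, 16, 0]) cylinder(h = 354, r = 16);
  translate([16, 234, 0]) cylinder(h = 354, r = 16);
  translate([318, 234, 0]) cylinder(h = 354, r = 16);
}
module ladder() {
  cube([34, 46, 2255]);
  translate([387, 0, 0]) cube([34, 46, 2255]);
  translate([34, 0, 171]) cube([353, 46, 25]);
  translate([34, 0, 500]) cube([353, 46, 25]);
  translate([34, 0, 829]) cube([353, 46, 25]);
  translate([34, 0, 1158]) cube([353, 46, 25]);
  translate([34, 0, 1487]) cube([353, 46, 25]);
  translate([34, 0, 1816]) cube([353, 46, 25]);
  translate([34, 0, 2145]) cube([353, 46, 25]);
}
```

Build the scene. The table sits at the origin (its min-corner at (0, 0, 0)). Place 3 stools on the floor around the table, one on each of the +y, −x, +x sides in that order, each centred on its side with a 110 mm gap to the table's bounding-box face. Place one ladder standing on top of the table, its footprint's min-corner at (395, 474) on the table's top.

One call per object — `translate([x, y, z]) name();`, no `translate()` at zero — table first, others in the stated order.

table();
translate([367, 860, 0]) stool();
translate([-444, 250, 0]) stool();
translate([1178, 250, 0]) stool();
translate([395, 474, 730]) ladder();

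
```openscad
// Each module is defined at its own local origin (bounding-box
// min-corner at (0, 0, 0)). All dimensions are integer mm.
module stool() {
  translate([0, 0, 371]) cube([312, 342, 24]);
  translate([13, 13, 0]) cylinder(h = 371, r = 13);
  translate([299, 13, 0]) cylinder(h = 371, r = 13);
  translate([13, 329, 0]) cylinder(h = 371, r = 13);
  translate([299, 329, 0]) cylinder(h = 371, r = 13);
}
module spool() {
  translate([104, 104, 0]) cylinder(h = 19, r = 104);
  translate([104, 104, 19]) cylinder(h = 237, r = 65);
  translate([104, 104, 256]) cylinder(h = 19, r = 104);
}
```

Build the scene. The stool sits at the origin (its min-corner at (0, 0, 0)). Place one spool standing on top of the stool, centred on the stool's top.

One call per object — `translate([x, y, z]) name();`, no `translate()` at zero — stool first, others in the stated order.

stool();
translate([52, 67, 395]) spool();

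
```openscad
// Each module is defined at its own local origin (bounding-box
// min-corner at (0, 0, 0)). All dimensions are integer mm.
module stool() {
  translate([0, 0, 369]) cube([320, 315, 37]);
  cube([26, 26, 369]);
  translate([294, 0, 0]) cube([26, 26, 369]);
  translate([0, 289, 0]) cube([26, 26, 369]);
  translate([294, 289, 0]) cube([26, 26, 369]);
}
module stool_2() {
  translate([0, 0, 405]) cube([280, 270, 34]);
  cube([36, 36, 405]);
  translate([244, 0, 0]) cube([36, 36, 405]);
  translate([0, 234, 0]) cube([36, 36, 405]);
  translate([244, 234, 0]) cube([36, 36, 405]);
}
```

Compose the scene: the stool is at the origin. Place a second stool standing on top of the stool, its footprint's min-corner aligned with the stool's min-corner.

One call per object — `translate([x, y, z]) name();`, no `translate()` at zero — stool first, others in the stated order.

stool();
translate([0, 0, 406]) stool_2();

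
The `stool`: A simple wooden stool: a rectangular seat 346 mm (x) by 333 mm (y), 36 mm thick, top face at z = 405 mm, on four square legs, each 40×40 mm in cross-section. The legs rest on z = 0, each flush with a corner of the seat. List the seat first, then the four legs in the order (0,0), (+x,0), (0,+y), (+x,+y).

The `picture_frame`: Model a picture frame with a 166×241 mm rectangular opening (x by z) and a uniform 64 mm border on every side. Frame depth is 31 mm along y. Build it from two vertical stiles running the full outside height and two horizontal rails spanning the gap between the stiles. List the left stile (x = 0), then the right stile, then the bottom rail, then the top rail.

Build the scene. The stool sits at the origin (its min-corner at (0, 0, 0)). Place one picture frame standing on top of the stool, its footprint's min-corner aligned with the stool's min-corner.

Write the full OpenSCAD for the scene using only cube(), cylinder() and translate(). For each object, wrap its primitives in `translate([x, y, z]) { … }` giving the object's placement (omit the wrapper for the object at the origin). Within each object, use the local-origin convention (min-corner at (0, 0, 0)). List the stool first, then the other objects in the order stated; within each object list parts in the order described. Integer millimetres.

translate([0, 0, 369]) cube([346, 333, 36]);
cube([40, 40, 369]);
translate([306, 0, 0]) cube([40, 40, 369]);
translate([0, 293, 0]) cube([40, 40, 369]);
translate([306, 293, 0]) cube([40, 40, 369]);
translate([0, 0, 405]) {
  cube([64, 31, 369]);
  translate([230, 0, 0]) cube([64, 31, 369]);
  translate([64, 0, 0]) cube([166, 31, 64]);
  translate([64, 0, 305]) cube([166, 31, 64]);
}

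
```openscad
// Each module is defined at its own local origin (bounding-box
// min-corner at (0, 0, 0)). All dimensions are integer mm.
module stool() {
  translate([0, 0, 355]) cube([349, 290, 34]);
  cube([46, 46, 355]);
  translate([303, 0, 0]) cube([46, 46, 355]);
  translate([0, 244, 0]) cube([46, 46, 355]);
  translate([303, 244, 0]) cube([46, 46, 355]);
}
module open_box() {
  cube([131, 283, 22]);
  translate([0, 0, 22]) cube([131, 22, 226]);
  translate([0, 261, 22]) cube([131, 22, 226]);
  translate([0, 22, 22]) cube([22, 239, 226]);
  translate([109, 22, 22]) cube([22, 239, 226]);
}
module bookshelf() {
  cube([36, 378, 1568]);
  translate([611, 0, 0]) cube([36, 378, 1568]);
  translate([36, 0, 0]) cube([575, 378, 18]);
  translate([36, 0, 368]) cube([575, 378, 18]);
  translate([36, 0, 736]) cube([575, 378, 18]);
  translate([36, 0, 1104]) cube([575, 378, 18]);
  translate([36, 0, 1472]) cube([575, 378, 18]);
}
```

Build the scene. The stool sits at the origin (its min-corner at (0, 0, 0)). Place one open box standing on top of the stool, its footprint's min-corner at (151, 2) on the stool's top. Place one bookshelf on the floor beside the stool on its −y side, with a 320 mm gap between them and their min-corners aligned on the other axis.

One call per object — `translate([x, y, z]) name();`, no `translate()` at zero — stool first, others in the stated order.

stool();
translate([151, 2, 389]) open_box();
translate([0, -698, 0]) bookshelf();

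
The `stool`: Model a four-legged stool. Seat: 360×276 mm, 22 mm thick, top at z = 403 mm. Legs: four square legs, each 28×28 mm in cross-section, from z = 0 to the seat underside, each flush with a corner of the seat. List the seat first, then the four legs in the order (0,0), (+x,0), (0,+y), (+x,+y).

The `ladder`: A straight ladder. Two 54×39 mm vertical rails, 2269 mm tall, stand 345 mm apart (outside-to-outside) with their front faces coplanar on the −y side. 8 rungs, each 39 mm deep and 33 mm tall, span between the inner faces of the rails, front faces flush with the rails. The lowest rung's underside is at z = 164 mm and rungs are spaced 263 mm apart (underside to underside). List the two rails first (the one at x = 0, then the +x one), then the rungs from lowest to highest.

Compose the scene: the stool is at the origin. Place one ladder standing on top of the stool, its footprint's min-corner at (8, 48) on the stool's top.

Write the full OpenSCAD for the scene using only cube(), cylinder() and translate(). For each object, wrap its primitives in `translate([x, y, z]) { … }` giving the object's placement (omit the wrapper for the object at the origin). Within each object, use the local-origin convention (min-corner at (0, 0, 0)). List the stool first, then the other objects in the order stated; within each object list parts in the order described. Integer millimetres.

translate([0, 0, 381]) cube([360, 276, 22]);
cube([28, 28, 381]);
translate([332, 0, 0]) cube([28, 28, 381]);
translate([0, 248, 0]) cube([28, 28, 381]);
translate([332, 248, 0]) cube([28, 28, 381]);
translate([8, 48, 403]) {
  cube([54, 39, 2269]);
  translate([291, 0, 0]) cube([54, 39, 2269]);
  translate([54, 0, 164]) cube([237, 39, 33]);
  translate([54, 0, 427]) cube([237, 39, 33]);
  translate([54, 0, 690]) cube([237, 39, 33]);
  translate([54, 0, 953]) cube([237, 39, 33]);
  translate([54, 0, 1216]) cube([237, 39, 33]);
  translate([54, 0, 1479]) cube([237, 39, 33]);
  translate([54, 0, 1742]) cube([237, 39, 33]);
  translate([54, 0, 2005]) cube([237, 39, 33]);
}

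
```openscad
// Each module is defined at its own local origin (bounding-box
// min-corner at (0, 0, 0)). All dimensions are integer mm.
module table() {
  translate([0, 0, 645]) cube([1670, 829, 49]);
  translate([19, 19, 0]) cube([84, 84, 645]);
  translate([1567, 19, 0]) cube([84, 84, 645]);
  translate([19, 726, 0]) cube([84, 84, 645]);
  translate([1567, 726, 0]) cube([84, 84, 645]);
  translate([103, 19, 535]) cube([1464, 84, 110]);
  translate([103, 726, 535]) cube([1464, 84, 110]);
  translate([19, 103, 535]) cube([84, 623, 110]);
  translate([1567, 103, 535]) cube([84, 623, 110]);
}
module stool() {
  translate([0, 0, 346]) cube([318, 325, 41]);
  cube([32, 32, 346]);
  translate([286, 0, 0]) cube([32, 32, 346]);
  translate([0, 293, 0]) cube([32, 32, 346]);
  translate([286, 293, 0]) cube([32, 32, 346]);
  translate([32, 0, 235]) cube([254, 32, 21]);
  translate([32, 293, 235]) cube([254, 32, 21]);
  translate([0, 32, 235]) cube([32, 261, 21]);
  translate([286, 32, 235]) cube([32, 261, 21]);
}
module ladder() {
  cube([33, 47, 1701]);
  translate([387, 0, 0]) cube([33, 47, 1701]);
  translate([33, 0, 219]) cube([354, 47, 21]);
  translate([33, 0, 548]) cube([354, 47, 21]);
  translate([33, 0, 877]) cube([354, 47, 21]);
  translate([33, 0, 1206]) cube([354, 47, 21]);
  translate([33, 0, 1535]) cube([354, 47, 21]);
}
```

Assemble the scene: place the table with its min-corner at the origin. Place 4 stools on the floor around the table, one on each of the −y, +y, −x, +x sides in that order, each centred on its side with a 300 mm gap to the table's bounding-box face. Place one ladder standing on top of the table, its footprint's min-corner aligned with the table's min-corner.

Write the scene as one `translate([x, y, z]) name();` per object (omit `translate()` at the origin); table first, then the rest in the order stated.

table();
translate([676, -625, 0]) stool();
translate([676, 1129, 0]) stool();
translate([-618, 252, 0]) stool();
translate([1970, 252, 0]) stool();
translate([0, 0, 694]) ladder();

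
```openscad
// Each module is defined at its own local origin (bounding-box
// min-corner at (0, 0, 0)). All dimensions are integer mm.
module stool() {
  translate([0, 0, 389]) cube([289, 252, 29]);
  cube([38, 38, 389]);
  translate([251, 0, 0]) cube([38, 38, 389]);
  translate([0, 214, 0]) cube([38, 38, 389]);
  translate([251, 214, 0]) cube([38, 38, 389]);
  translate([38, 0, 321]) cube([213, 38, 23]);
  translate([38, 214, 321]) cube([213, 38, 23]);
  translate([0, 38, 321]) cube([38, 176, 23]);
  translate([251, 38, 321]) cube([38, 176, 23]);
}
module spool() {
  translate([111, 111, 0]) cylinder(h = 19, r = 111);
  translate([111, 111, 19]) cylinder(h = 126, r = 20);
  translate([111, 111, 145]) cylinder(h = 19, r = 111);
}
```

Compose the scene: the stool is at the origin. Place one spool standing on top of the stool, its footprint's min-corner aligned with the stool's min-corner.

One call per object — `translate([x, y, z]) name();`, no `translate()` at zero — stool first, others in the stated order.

stool();
translate([0, 0, 418]) spool();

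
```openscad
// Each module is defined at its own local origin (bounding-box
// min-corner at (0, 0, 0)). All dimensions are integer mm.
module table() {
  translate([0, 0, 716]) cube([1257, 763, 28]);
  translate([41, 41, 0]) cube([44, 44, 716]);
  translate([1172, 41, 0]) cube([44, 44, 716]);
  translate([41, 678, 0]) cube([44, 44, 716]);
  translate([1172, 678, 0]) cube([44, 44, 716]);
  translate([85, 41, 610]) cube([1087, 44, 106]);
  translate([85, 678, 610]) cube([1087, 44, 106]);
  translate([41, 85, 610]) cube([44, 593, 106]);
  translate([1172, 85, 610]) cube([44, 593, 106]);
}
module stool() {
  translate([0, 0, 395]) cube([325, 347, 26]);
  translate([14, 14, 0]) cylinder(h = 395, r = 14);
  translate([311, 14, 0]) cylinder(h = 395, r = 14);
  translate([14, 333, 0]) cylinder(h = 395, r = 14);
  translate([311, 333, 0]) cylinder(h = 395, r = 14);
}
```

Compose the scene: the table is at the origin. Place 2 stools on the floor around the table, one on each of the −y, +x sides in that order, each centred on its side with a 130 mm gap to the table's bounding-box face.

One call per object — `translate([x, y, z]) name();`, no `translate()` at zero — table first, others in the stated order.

table();
translate([466, -477, 0]) stool();
translate([1387, 208, 0]) stool();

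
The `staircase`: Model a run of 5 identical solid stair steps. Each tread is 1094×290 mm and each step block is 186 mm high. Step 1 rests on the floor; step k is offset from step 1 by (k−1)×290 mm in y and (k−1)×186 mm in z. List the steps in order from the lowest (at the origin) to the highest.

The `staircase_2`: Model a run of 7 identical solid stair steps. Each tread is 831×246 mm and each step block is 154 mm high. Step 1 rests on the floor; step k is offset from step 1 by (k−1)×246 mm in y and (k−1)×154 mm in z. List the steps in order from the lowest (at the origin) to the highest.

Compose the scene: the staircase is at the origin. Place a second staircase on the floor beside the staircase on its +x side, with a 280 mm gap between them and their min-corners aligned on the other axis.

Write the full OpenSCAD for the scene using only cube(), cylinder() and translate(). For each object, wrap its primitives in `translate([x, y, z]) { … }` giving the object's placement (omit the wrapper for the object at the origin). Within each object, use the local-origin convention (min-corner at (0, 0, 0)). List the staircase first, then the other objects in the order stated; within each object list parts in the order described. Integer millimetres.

cube([1094, 290, 186]);
translate([0, 290, 186]) cube([1094, 290, 186]);
translate([0, 580, 372]) cube([1094, 290, 186]);
translate([0, 870, 558]) cube([1094, 290, 186]);
translate([0, 1160, 744]) cube([1094, 290, 186]);
translate([1374, 0, 0]) {
  cube([831, 246, 154]);
  translate([0, 246, 154]) cube([831, 246, 154]);
  translate([0, 492, 308]) cube([831, 246, 154]);
  translate([0, 738, 462]) cube([831, 246, 154]);
  translate([0, 984, 616]) cube([831, 246, 154]);
  translate([0, 1230, 770]) cube([831, 246, 154]);
  translate([0, 1476, 924]) cube([831, 246, 154]);
}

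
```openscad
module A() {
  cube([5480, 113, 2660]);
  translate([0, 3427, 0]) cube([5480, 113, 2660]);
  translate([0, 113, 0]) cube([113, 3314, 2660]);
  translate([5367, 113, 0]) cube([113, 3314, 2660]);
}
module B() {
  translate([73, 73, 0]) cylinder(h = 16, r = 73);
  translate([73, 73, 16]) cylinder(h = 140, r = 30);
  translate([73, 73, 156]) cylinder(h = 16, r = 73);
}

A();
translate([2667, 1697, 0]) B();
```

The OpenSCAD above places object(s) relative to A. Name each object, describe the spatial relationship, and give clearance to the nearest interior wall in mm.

A is a house frame. B is a spool. The spool sits inside the house frame, centred. The clearance to the nearest interior wall is 1584 mm.

Clearances: x = 2554, y = 1584; minimum 1584 mm.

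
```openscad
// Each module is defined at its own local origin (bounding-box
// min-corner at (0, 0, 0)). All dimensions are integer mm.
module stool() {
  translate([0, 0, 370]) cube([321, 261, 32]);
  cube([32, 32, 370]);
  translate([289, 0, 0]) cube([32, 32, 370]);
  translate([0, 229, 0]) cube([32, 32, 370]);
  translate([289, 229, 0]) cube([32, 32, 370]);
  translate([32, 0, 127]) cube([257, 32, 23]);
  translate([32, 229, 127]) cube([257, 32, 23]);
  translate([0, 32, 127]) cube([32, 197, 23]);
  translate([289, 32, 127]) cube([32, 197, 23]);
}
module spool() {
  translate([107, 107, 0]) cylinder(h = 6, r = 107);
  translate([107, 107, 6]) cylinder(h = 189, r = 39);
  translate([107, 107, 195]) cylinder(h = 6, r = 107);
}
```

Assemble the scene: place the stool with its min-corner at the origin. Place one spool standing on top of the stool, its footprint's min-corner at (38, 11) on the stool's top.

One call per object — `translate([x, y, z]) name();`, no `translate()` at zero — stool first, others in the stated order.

stool();
translate([38, 11, 402]) spool();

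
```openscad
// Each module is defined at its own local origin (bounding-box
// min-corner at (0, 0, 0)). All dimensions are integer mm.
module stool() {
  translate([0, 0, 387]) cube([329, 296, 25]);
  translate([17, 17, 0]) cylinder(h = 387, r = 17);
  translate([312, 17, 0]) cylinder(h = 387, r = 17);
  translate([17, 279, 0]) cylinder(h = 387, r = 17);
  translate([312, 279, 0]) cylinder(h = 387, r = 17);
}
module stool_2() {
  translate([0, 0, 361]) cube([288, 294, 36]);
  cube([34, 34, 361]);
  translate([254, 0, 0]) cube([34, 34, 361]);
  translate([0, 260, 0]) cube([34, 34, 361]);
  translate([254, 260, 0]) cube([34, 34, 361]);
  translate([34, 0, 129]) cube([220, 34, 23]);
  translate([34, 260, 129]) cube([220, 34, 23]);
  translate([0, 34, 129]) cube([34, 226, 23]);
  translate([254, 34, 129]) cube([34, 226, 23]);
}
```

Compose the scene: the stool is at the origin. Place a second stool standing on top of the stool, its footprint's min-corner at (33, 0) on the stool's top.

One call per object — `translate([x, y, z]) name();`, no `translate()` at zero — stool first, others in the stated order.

stool();
translate([33, 0, 412]) stool_2();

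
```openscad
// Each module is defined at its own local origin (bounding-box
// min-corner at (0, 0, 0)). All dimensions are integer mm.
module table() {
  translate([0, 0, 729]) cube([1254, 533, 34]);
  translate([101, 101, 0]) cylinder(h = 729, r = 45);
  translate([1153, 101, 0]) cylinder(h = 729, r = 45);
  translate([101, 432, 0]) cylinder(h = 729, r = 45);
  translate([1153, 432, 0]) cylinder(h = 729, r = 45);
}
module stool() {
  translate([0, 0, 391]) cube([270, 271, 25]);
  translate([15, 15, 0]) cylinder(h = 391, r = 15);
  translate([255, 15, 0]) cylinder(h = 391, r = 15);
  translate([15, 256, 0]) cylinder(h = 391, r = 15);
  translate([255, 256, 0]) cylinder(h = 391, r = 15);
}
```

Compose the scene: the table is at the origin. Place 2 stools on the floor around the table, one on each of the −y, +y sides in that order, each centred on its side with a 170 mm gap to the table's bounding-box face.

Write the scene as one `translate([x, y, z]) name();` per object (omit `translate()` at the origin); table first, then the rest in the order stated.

table();
translate([492, -441, 0]) stool();
translate([492, 703, 0]) stool();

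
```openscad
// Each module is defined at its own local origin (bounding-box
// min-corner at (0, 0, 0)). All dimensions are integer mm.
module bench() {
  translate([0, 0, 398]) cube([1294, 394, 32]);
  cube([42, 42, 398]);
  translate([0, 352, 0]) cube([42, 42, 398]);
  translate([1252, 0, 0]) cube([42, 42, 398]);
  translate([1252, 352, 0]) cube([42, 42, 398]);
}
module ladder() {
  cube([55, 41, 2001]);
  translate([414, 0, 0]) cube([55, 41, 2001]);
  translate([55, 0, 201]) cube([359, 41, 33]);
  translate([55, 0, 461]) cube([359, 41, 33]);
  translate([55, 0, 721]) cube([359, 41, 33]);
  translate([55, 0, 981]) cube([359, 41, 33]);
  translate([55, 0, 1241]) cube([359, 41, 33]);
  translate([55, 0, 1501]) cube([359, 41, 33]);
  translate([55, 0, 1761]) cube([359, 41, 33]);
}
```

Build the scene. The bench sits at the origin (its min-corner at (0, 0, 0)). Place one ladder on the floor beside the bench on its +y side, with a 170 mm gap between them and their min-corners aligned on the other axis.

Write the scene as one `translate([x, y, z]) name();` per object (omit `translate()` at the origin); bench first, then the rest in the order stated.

bench();
translate([0, 564, 0]) ladder();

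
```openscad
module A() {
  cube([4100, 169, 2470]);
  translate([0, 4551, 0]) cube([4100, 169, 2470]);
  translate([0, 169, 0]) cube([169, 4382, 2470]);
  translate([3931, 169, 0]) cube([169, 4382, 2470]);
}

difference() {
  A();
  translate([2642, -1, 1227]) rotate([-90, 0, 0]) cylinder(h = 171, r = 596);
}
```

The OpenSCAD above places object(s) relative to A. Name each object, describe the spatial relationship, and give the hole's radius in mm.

A is a house frame. The house frame has a circular hole through its front wall. The hole's radius is 596 mm.

The subtracted cylinder has r = 596 mm.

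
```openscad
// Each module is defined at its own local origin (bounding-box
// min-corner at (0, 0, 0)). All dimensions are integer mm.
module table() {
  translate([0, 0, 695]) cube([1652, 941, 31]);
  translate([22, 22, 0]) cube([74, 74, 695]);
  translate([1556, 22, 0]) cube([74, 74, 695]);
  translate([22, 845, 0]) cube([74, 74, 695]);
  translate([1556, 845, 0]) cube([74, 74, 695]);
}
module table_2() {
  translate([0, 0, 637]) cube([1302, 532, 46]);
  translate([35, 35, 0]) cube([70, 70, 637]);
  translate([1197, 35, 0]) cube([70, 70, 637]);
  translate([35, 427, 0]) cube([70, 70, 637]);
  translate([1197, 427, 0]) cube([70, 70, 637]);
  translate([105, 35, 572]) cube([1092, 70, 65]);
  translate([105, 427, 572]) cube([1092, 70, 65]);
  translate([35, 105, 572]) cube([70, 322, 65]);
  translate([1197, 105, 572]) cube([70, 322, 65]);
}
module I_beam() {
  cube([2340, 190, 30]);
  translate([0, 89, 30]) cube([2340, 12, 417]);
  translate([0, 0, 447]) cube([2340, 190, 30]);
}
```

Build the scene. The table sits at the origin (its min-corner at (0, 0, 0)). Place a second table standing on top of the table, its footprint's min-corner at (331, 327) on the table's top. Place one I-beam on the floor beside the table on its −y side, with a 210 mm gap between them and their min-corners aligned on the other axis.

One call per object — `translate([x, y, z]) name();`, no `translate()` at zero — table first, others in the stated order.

table();
translate([331, 327, 726]) table_2();
translate([0, -400, 0]) I_beam();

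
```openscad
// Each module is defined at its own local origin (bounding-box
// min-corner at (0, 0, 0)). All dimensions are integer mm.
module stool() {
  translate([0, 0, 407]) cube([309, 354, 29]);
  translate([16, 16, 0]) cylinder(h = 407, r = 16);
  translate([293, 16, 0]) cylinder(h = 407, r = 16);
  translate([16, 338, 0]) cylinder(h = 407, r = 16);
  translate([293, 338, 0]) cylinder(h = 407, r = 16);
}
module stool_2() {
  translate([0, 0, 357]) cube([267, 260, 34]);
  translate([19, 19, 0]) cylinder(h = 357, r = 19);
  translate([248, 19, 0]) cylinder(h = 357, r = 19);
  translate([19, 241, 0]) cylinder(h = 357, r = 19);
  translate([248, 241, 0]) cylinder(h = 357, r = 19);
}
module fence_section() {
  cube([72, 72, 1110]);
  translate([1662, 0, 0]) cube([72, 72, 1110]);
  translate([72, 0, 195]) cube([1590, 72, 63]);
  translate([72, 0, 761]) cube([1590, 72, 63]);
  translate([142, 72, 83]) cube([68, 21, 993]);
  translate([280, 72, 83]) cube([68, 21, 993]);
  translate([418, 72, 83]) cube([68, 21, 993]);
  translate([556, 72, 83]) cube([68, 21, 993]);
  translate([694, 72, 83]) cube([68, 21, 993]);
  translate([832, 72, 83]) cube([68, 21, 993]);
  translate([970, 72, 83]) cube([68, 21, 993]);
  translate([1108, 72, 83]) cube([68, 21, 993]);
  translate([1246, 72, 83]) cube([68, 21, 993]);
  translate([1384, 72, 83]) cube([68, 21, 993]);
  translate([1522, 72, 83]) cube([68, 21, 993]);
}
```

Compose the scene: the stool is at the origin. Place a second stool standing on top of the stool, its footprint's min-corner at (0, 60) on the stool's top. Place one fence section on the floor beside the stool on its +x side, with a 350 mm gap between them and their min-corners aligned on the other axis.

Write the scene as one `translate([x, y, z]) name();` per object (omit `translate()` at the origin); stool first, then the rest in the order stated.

stool();
translate([0, 60, 436]) stool_2();
translate([659, 0, 0]) fence_section();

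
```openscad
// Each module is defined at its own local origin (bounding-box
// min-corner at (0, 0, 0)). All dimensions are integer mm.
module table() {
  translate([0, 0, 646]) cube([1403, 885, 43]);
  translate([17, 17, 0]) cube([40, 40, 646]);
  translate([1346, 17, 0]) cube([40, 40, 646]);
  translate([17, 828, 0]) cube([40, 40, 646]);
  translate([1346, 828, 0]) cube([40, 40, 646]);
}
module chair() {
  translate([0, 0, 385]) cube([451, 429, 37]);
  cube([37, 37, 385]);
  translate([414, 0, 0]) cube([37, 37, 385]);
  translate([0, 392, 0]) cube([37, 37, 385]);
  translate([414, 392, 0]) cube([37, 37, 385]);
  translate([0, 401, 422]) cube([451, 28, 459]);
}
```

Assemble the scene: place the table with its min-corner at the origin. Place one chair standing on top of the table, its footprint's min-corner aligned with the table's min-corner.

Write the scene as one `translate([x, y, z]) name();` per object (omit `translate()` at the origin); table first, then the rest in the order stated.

table();
translate([0, 0, 689]) chair();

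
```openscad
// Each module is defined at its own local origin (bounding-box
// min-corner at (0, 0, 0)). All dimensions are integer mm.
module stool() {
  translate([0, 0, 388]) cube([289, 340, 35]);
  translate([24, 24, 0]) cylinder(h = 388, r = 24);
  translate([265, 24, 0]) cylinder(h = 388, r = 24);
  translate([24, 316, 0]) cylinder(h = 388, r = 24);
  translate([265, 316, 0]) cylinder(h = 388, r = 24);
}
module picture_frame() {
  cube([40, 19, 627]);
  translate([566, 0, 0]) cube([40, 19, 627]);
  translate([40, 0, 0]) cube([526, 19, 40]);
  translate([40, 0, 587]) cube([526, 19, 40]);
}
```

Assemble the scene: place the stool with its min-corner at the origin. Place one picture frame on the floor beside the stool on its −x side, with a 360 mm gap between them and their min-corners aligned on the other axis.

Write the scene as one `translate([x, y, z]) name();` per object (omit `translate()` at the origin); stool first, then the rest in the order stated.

stool();
translate([-966, 0, 0]) picture_frame();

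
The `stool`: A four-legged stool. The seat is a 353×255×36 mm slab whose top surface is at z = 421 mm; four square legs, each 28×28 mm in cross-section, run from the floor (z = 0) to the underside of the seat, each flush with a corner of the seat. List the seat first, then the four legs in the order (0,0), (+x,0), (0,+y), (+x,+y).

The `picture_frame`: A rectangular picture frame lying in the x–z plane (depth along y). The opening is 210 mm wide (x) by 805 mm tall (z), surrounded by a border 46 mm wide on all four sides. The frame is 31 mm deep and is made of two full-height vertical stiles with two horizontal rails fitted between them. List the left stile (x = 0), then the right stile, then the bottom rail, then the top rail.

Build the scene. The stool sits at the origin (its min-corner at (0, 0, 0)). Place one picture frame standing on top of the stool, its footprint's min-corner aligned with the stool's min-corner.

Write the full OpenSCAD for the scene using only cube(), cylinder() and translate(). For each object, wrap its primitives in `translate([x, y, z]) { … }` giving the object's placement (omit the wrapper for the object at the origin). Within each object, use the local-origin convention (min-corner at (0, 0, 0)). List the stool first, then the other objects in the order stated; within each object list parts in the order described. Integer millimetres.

translate([0, 0, 385]) cube([353, 255, 36]);
cube([28, 28, 385]);
translate([325, 0, 0]) cube([28, 28, 385]);
translate([0, 227, 0]) cube([28, 28, 385]);
translate([325, 227, 0]) cube([28, 28, 385]);
translate([0, 0, 421]) {
  cube([46, 31, 897]);
  translate([256, 0, 0]) cube([46, 31, 897]);
  translate([46, 0, 0]) cube([210, 31, 46]);
  translate([46, 0, 851]) cube([210, 31, 46]);
}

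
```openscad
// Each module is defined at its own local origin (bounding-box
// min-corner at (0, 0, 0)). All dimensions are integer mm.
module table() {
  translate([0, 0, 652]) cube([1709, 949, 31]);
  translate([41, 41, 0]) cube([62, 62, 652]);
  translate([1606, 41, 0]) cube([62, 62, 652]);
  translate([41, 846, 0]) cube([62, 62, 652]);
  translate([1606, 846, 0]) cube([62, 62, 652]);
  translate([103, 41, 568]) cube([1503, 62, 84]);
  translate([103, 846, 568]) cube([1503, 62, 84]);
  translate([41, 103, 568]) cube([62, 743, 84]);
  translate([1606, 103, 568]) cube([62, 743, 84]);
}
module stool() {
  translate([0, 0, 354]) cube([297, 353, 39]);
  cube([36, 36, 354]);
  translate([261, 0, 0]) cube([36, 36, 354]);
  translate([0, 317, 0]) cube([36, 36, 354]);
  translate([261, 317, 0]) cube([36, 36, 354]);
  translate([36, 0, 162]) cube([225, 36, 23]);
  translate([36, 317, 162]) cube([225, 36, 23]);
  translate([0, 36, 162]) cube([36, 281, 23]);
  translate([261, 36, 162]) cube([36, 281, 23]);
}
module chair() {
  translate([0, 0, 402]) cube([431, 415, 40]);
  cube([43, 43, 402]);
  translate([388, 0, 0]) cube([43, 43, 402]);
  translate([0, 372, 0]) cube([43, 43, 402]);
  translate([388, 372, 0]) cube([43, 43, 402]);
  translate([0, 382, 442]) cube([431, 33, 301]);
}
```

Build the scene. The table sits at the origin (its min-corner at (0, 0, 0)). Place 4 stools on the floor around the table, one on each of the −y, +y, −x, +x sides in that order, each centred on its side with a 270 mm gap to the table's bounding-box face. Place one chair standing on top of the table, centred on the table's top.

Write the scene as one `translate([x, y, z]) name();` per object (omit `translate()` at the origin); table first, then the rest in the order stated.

table();
translate([706, -623, 0]) stool();
translate([706, 1219, 0]) stool();
translate([-567, 298, 0]) stool();
translate([1979, 298, 0]) stool();
translate([639, 267, 683]) chair();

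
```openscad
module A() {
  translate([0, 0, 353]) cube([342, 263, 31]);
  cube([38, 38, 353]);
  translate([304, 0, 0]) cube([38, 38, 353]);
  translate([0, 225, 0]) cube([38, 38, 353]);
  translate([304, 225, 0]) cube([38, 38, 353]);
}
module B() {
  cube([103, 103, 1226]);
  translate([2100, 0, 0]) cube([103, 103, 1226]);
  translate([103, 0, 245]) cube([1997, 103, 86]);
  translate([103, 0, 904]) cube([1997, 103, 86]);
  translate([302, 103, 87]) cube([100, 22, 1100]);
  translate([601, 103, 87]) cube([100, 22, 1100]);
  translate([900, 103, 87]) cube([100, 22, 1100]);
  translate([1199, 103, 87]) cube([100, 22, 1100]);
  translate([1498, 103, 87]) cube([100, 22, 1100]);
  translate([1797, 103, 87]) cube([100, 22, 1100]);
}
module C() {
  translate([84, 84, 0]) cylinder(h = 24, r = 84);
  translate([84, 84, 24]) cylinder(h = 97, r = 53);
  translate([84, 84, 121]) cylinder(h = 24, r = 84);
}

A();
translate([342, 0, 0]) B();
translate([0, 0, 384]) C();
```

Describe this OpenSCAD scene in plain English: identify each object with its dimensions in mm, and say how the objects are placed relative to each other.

A is a four-legged stool. The seat is a 342×263×31 mm slab whose top surface is at z = 384 mm; four square legs, each 38×38 mm in cross-section, run from the floor (z = 0) to the underside of the seat, each flush with a corner of the seat.

B is a fence section. Two 103×103 mm posts, 1226 mm tall, stand on the floor with a clear span of 1997 mm between their inner faces. Two horizontal rails of 103×86 mm section span the gap between the posts with their undersides at z = 245 mm and z = 904 mm, flush with the posts' −y face. 6 pickets, each 100 mm wide, 22 mm thick and 1100 mm tall, are fixed to the +y face of the rails with their bottoms at z = 87 mm, evenly spaced across the span with equal gaps (rounded down to the nearest mm) at the −x end and between each pair — any rounding remainder accumulates at the +x end.

C is a spool: two coaxial disc flanges of radius 84 mm and thickness 24 mm, joined by a core cylinder of radius 53 mm and height 97 mm. The lower flange rests on z = 0 and the three cylinders share a vertical axis.

The fence section is against the stool's +x side, with their −y faces flush. The spool is on top of the stool.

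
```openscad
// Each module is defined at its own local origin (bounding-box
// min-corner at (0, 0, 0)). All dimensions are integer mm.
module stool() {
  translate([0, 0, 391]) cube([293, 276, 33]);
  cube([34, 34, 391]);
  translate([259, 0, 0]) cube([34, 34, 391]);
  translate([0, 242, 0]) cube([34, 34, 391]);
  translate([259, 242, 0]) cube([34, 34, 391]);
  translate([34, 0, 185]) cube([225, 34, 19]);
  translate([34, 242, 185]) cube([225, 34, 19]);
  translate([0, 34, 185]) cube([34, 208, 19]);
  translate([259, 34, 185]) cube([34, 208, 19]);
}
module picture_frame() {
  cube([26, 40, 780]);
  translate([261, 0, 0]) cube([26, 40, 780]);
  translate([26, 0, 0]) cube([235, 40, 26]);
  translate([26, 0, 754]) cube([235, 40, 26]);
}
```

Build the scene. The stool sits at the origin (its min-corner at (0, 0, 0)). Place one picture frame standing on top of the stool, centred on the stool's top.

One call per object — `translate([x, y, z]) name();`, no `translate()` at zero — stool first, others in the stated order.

stool();
translate([3, 118, 424]) picture_frame();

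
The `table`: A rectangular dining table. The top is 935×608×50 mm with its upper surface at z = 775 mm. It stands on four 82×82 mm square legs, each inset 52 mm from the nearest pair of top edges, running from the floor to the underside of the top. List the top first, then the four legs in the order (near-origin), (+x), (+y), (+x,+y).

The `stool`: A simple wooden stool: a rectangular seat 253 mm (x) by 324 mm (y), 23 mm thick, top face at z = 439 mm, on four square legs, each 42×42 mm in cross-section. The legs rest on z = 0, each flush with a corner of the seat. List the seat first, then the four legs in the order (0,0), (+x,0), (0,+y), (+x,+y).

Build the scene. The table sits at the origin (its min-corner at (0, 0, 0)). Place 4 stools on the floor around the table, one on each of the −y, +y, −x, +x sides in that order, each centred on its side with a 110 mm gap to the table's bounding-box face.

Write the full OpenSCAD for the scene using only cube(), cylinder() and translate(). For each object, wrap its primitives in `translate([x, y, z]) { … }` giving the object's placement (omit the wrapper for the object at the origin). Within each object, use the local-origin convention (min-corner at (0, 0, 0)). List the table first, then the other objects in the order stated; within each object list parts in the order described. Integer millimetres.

translate([0, 0, 725]) cube([935, 608, 50]);
translate([52, 52, 0]) cube([82, 82, 725]);
translate([801, 52, 0]) cube([82, 82, 725]);
translate([52, 474, 0]) cube([82, 82, 725]);
translate([801, 474, 0]) cube([82, 82, 725]);
translate([341, -434, 0]) {
  translate([0, 0, 416]) cube([253, 324, 23]);
  cube([42, 42, 416]);
  translate([211, 0, 0]) cube([42, 42, 416]);
  translate([0, 282, 0]) cube([42, 42, 416]);
  translate([211, 282, 0]) cube([42, 42, 416]);
}
translate([341, 718, 0]) {
  translate([0, 0, 416]) cube([253, 324, 23]);
  cube([42, 42, 416]);
  translate([211, 0, 0]) cube([42, 42, 416]);
  translate([0, 282, 0]) cube([42, 42, 416]);
  translate([211, 282, 0]) cube([42, 42, 416]);
}
translate([-363, 142, 0]) {
  translate([0, 0, 416]) cube([253, 324, 23]);
  cube([42, 42, 416]);
  translate([211, 0, 0]) cube([42, 42, 416]);
  translate([0, 282, 0]) cube([42, 42, 416]);
  translate([211, 282, 0]) cube([42, 42, 416]);
}
translate([1045, 142, 0]) {
  translate([0, 0, 416]) cube([253, 324, 23]);
  cube([42, 42, 416]);
  translate([211, 0, 0]) cube([42, 42, 416]);
  translate([0, 282, 0]) cube([42, 42, 416]);
  translate([211, 282, 0]) cube([42, 42, 416]);
}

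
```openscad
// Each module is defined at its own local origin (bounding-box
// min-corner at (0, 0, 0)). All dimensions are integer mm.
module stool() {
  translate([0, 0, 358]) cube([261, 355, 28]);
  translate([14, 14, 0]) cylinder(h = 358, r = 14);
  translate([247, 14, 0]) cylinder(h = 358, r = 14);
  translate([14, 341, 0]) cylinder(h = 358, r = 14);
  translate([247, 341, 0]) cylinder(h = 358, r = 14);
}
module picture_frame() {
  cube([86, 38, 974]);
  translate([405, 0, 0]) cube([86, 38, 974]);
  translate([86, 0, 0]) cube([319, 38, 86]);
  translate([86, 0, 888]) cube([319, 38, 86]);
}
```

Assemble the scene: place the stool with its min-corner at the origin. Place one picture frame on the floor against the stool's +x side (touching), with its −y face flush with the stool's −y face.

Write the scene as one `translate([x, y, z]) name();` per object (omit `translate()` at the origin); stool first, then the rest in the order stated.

stool();
translate([261, 0, 0]) picture_frame();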